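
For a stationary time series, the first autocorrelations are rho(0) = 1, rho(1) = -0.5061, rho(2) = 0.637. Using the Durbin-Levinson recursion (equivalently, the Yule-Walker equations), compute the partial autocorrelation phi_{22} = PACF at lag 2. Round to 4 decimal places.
\phi_{22} = 0.5120

The PACF at lag k is phi_{kk}, the last component of the solution
to the Yule-Walker system G_k phi = r_k where
  (G_k)_{ij} = rho(|i - j|), (r_k)_i = rho(i), i,j = 1..k.
Equivalently, Durbin-Levinson gives phi_{kk} iteratively:
  phi_{11} = rho(1)
  phi_{kk} = [rho(k) - sum_{j=1..k-1} phi_{k-1,j} rho(k-j)]
            / [1 - sum_{j=1..k-1} phi_{k-1,j} rho(j)],
  phi_{k,j} = phi_{k-1,j} - phi_{kk} phi_{k-1,k-j},  j = 1..k-1.
Step k = 1:
  phi_11 = rho(1) = -0.5061.
Step k = 2:
  phi_22 = [rho(2) - phi_11 rho(1)] / [1 - phi_11 rho(1)] = [0.637 - (-0.5061)(-0.5061)] / [1 - (-0.5061)(-0.5061)]
         = 0.38086279 / 0.74386279 = 0.512.
Therefore phi_{22} = 0.5120.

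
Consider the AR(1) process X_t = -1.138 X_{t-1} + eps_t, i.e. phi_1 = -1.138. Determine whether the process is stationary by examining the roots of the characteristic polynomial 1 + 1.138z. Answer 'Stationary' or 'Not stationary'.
\text{Not stationary}

The AR(p) characteristic polynomial is P(z) = 1 + 1.138z.
Stationarity requires all roots to lie outside the unit circle, i.e. |z| > 1 for every root.
This is linear in z: 1 + (1.138) z = 0  =>  z = -1/(1.138) = -0.878735,  |z| = 0.878735.
Moduli of all roots: 0.8787.
All moduli strictly greater than 1? No.
Verdict: Not stationary.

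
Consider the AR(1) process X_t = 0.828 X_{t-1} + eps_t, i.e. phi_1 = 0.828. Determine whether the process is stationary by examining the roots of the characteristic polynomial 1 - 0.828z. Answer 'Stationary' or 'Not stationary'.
\text{Stationary}

The AR(p) characteristic polynomial is P(z) = 1 - 0.828z.
Stationarity requires all roots to lie outside the unit circle, i.e. |z| > 1 for every root.
This is linear in z: 1 + (-0.828) z = 0  =>  z = -1/(-0.828) = 1.207729,  |z| = 1.207729.
Moduli of all roots: 1.2077.
All moduli strictly greater than 1? Yes.
Verdict: Stationary.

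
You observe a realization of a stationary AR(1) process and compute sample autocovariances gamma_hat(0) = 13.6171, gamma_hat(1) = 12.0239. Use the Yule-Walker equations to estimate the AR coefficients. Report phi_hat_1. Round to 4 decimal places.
\hat\phi_{1} = 0.8830

The Yule-Walker equations for an AR(p) process read, in matrix form,
  Gamma_p phi = r_p,   with   (Gamma_p)_{ij} = gamma(|i - j|),
                       (r_p)_i = gamma(i),   i,j = 1..p.
Substitute the sample gammas (Toeplitz matrix and right-hand side of size 1):
  Gamma_p = [[13.6171]]
  r_p     = [12.0239]
With p = 1 this is the single equation gamma(0) phi_1 = gamma(1):
  phi_hat_1 = gamma(1) / gamma(0) = 12.0239 / 13.6171 = 0.8830.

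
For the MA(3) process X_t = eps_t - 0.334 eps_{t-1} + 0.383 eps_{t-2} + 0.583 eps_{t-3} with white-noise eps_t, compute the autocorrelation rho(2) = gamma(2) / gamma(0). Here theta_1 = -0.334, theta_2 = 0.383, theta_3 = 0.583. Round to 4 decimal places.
\rho(2) = 0.1178

For an MA(q) process with theta_0 = 1, the autocovariance is
  gamma(k) = sigma^2 * sum_{i=0..q-k} theta_i * theta_{i+k},
and rho(k) = gamma(k) / gamma(0). Sigma^2 cancels.
  numerator   = (1)*(0.383) + (-0.334)*(0.583) = 0.188278.
  denominator = (1)^2 + (-0.334)^2 + (0.383)^2 + (0.583)^2 = 1.598134.
  rho(2) = 0.188278 / 1.598134 = 0.1178.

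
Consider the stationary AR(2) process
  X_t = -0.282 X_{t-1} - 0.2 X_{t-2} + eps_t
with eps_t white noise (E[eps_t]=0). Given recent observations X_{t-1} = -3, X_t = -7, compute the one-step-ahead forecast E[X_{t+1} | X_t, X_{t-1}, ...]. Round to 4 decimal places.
E[X_{t+1} \mid \mathcal F_t] = 2.5740

For an AR(p) model X_t = c + sum_i phi_i X_{t-i} + eps_t, the
one-step-ahead conditional mean is
  E[X_{t+1} | X_t, ...] = c + sum_i phi_i X_{t+1-i}.
Substitute known values:
  E[X_{t+1} | ...] = (-0.282) * (-7) + (-0.2) * (-3)
                   = 2.5740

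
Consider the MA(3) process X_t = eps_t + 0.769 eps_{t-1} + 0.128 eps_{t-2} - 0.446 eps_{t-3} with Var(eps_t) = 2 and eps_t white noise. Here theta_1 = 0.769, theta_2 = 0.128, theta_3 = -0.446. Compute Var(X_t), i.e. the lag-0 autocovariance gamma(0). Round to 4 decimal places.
\gamma(0) = 3.6133

For an MA(q) process X_t = eps_t + sum_i theta_i eps_{t-i} with
Var(eps_t) = sigma^2, the variance is
  gamma(0) = sigma^2 * (1 + sum_i theta_i^2).
  sum_i theta_i^2 = (0.769)^2 + (0.128)^2 + (-0.446)^2 = 0.591361 + 0.016384 + 0.198916 = 0.806661.
  gamma(0) = 2 * (1 + 0.806661) = 2 * 1.806661 = 3.613322, which rounds to 3.6133.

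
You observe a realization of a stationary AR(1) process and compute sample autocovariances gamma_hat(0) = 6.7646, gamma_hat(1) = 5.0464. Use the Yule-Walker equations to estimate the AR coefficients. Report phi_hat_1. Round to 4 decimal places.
\hat\phi_{1} = 0.7460

The Yule-Walker equations for an AR(p) process read, in matrix form,
  Gamma_p phi = r_p,   with   (Gamma_p)_{ij} = gamma(|i - j|),
                       (r_p)_i = gamma(i),   i,j = 1..p.
Substitute the sample gammas (Toeplitz matrix and right-hand side of size 1):
  Gamma_p = [[6.7646]]
  r_p     = [5.0464]
With p = 1 this is the single equation gamma(0) phi_1 = gamma(1):
  phi_hat_1 = gamma(1) / gamma(0) = 5.0464 / 6.7646 = 0.7460.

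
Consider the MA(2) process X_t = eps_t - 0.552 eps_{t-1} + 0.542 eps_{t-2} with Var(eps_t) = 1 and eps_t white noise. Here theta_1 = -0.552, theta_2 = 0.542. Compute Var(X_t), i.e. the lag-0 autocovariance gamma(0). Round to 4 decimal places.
\gamma(0) = 1.5985

For an MA(q) process X_t = eps_t + sum_i theta_i eps_{t-i} with
Var(eps_t) = sigma^2, the variance is
  gamma(0) = sigma^2 * (1 + sum_i theta_i^2).
  sum_i theta_i^2 = (-0.552)^2 + (0.542)^2 = 0.304704 + 0.293764 = 0.598468.
  gamma(0) = 1 * (1 + 0.598468) = 1 * 1.598468 = 1.598468, which rounds to 1.5985.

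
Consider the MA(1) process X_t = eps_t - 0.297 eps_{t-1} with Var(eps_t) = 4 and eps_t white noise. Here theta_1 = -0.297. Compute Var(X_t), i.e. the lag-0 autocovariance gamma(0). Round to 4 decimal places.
\gamma(0) = 4.3528

For an MA(q) process X_t = eps_t + sum_i theta_i eps_{t-i} with
Var(eps_t) = sigma^2, the variance is
  gamma(0) = sigma^2 * (1 + sum_i theta_i^2).
  sum_i theta_i^2 = (-0.297)^2 = 0.088209.
  gamma(0) = 4 * (1 + 0.088209) = 4 * 1.088209 = 4.352836, which rounds to 4.3528.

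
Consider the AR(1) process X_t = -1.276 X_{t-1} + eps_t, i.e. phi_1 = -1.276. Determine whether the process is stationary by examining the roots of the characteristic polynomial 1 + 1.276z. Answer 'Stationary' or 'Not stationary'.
\text{Not stationary}

The AR(p) characteristic polynomial is P(z) = 1 + 1.276z.
Stationarity requires all roots to lie outside the unit circle, i.e. |z| > 1 for every root.
This is linear in z: 1 + (1.276) z = 0  =>  z = -1/(1.276) = -0.783699,  |z| = 0.783699.
Moduli of all roots: 0.7837.
All moduli strictly greater than 1? No.
Verdict: Not stationary.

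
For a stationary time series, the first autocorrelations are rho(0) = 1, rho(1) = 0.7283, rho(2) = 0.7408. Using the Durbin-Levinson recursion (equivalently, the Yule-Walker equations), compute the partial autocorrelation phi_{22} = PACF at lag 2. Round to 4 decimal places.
\phi_{22} = 0.4480

The PACF at lag k is phi_{kk}, the last component of the solution
to the Yule-Walker system G_k phi = r_k where
  (G_k)_{ij} = rho(|i - j|), (r_k)_i = rho(i), i,j = 1..k.
Equivalently, Durbin-Levinson gives phi_{kk} iteratively:
  phi_{11} = rho(1)
  phi_{kk} = [rho(k) - sum_{j=1..k-1} phi_{k-1,j} rho(k-j)]
            / [1 - sum_{j=1..k-1} phi_{k-1,j} rho(j)],
  phi_{k,j} = phi_{k-1,j} - phi_{kk} phi_{k-1,k-j},  j = 1..k-1.
Step k = 1:
  phi_11 = rho(1) = 0.7283.
Step k = 2:
  phi_22 = [rho(2) - phi_11 rho(1)] / [1 - phi_11 rho(1)] = [0.7408 - (0.7283)(0.7283)] / [1 - (0.7283)(0.7283)]
         = 0.21037911 / 0.46957911 = 0.448.
Therefore phi_{22} = 0.4480.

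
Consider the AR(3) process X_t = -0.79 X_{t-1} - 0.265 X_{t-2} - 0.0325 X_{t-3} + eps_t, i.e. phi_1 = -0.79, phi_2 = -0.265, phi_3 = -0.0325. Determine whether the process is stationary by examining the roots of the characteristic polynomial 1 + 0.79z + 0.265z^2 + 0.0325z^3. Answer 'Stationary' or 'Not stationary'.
\text{Stationary}

The AR(p) characteristic polynomial is P(z) = 1 + 0.79z + 0.265z^2 + 0.0325z^3.
Stationarity requires all roots to lie outside the unit circle, i.e. |z| > 1 for every root.
Degree 3: look for a simple real root z0 first, then factor out (1 - z/z0) and solve the remaining quadratic.
Testing z0 = -4: P(-4) = 1 + (0.79)(-4) + (0.265)(-4)^2 + (0.0325)(-4)^3
  = 1 + (-3.16) + (4.24) + (-2.08) = 0.  So z_0 = -4 is a root, |z_0| = 4.
Divide out the factor (1 + 0.25 z) = (1 - z/z0) (since 1/z0 = -0.25):
  P(z) = (1 + 0.25 z)(1 + (0.54) z + (0.13) z^2)
  [check: z-coef 0.54 - (-0.25) = 0.79; z^2-coef 0.13 - (-0.25)(0.54) = 0.265; z^3-coef -(-0.25)(0.13) = 0.0325.]
Remaining roots from the quadratic factor 1 + (0.54) z + (0.13) z^2:
  Set 1 + (0.54) z + (0.13) z^2 = 0, i.e. a z^2 + b z + c = 0 with a = 0.13, b = 0.54, c = 1.
  Discriminant D = b^2 - 4ac = (0.54)^2 - 4*(0.13)*1 = 0.2916 - (0.52) = -0.2284.
  D < 0, so the roots are the complex-conjugate pair z = (-b +/- i sqrt(-D)) / (2a) = -2.0769 +/- 1.8381i.
  For a conjugate pair |z|^2 = z * conj(z) = (product of roots) = c/a = 1/(0.13) = 7.692308, so |z| = sqrt(7.692308) = 2.7735 for both roots.
Moduli of all roots: 4.0000, 2.7735, 2.7735.
All moduli strictly greater than 1? Yes.
Verdict: Stationary.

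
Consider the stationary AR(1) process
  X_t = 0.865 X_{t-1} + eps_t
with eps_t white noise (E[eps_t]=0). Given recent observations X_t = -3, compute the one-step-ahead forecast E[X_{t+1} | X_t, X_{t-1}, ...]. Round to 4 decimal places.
E[X_{t+1} \mid \mathcal F_t] = -2.5950

For an AR(p) model X_t = c + sum_i phi_i X_{t-i} + eps_t, the
one-step-ahead conditional mean is
  E[X_{t+1} | X_t, ...] = c + sum_i phi_i X_{t+1-i}.
Substitute known values:
  E[X_{t+1} | ...] = (0.865) * (-3)
                   = -2.5950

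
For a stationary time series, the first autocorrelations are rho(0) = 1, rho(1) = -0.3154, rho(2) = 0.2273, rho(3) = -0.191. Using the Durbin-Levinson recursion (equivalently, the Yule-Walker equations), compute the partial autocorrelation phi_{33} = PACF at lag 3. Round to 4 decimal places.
\phi_{33} = -0.0960

The PACF at lag k is phi_{kk}, the last component of the solution
to the Yule-Walker system G_k phi = r_k where
  (G_k)_{ij} = rho(|i - j|), (r_k)_i = rho(i), i,j = 1..k.
Equivalently, Durbin-Levinson gives phi_{kk} iteratively:
  phi_{11} = rho(1)
  phi_{kk} = [rho(k) - sum_{j=1..k-1} phi_{k-1,j} rho(k-j)]
            / [1 - sum_{j=1..k-1} phi_{k-1,j} rho(j)],
  phi_{k,j} = phi_{k-1,j} - phi_{kk} phi_{k-1,k-j},  j = 1..k-1.
Step k = 1:
  phi_11 = rho(1) = -0.3154.
Step k = 2:
  phi_22 = [rho(2) - phi_11 rho(1)] / [1 - phi_11 rho(1)] = [0.2273 - (-0.3154)(-0.3154)] / [1 - (-0.3154)(-0.3154)]
         = 0.12782284 / 0.90052284 = 0.141943.
  Update: phi_21 = phi_11 - phi_22 phi_11 = -0.3154 - (0.141943)(-0.3154) = -0.270631.
Step k = 3:
  phi_33 = [rho(3) - phi_21 rho(2) - phi_22 rho(1)] / [1 - phi_21 rho(1) - phi_22 rho(2)]
    numerator   = -0.191 - (-0.270631)(0.2273) - (0.141943)(-0.3154) = -0.08471673
    denominator = 1 - (-0.270631)(-0.3154) - (0.141943)(0.2273) = 0.88237929
  phi_33 = -0.08471673 / 0.88237929 = -0.096.
Therefore phi_{33} = -0.0960.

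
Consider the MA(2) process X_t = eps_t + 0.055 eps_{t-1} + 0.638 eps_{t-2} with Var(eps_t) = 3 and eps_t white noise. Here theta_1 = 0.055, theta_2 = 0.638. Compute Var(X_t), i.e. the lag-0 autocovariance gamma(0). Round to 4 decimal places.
\gamma(0) = 4.2302

For an MA(q) process X_t = eps_t + sum_i theta_i eps_{t-i} with
Var(eps_t) = sigma^2, the variance is
  gamma(0) = sigma^2 * (1 + sum_i theta_i^2).
  sum_i theta_i^2 = (0.055)^2 + (0.638)^2 = 0.003025 + 0.407044 = 0.410069.
  gamma(0) = 3 * (1 + 0.410069) = 3 * 1.410069 = 4.230207, which rounds to 4.2302.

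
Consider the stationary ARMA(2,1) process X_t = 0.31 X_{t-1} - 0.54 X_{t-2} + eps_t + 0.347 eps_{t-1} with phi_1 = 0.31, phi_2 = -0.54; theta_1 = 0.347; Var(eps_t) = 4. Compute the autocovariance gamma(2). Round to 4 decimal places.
\gamma(2) = -3.2623

Multiply the model equation by X_{t-k} and take expectations. With theta_0 = psi_0 = 1 and psi_j the MA(infinity) weights, this gives
  gamma(k) - sum_i phi_i gamma(k-i) = c_k,
  c_k = sigma^2 * sum_{j=k..q} theta_j psi_{j-k}   (c_k = 0 for k > q),
using gamma(-m) = gamma(m).
psi-weights needed (psi_j = theta_j + sum_i phi_i psi_{j-i}):
  psi_1 = theta_1 + phi_1 = 0.347 + (0.31) = 0.657
Right-hand sides:
  c_0 = sigma^2 (1 + theta_1 psi_1) = 4 * (1 + (0.347)(0.657)) = 4 * 1.227979 = 4.911916
  c_1 = sigma^2 theta_1 = 4 * (0.347) = 1.388
  c_2 = 0
Equations for k = 0, 1, 2 (AR order 2, c_2 = 0):
  (E0) gamma(0) = phi_1 gamma(1) + phi_2 gamma(2) + c_0
  (E1) gamma(1) = phi_1 gamma(0) + phi_2 gamma(1) + c_1
  (E2) gamma(2) = phi_1 gamma(1) + phi_2 gamma(0)
From (E1): gamma(1) = A gamma(0) + B with
  A = phi_1 / (1 - phi_2) = 0.31 / 1.54 = 0.201299,   B = c_1 / (1 - phi_2) = 1.388 / 1.54 = 0.901299.
Insert (E2) into (E0): gamma(0) (1 - phi_2^2) = phi_1 (1 + phi_2) gamma(1) + c_0.
  phi_1 (1 + phi_2) = (0.31)(0.46) = 0.1426,   1 - phi_2^2 = 0.7084.
Replace gamma(1) by A gamma(0) + B and collect gamma(0):
  gamma(0) [0.7084 - (0.1426)(0.201299)] = (0.1426)(0.901299) + 4.911916
  gamma(0) * 0.679695 = 5.040441
  gamma(0) = 5.040441 / 0.679695 = 7.415742.
  gamma(1) = A gamma(0) + B = (0.201299)(7.415742) + (0.901299) = 2.394078.
  gamma(2) = phi_1 gamma(1) + phi_2 gamma(0) = (0.31)(2.394078) + (-0.54)(7.415742) = -3.262336.
Therefore gamma(2) = -3.2623 (to 4 decimal places).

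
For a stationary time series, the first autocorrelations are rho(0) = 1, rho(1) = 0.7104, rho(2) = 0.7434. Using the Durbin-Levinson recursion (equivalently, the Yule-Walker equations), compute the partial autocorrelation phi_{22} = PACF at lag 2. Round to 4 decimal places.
\phi_{22} = 0.4820

The PACF at lag k is phi_{kk}, the last component of the solution
to the Yule-Walker system G_k phi = r_k where
  (G_k)_{ij} = rho(|i - j|), (r_k)_i = rho(i), i,j = 1..k.
Equivalently, Durbin-Levinson gives phi_{kk} iteratively:
  phi_{11} = rho(1)
  phi_{kk} = [rho(k) - sum_{j=1..k-1} phi_{k-1,j} rho(k-j)]
            / [1 - sum_{j=1..k-1} phi_{k-1,j} rho(j)],
  phi_{k,j} = phi_{k-1,j} - phi_{kk} phi_{k-1,k-j},  j = 1..k-1.
Step k = 1:
  phi_11 = rho(1) = 0.7104.
Step k = 2:
  phi_22 = [rho(2) - phi_11 rho(1)] / [1 - phi_11 rho(1)] = [0.7434 - (0.7104)(0.7104)] / [1 - (0.7104)(0.7104)]
         = 0.23873184 / 0.49533184 = 0.482.
Therefore phi_{22} = 0.4820.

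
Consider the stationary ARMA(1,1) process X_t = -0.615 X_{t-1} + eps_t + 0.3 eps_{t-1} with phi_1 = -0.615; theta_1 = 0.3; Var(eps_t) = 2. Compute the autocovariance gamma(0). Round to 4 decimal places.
\gamma(0) = 2.3192

Multiply the model equation by X_{t-k} and take expectations. With theta_0 = psi_0 = 1 and psi_j the MA(infinity) weights, this gives
  gamma(k) - sum_i phi_i gamma(k-i) = c_k,
  c_k = sigma^2 * sum_{j=k..q} theta_j psi_{j-k}   (c_k = 0 for k > q),
using gamma(-m) = gamma(m).
psi-weights needed (psi_j = theta_j + sum_i phi_i psi_{j-i}):
  psi_1 = theta_1 + phi_1 = 0.3 + (-0.615) = -0.315
Right-hand sides:
  c_0 = sigma^2 (1 + theta_1 psi_1) = 2 * (1 + (0.3)(-0.315)) = 2 * 0.9055 = 1.811
  c_1 = sigma^2 theta_1 = 2 * (0.3) = 0.6
  c_2 = 0
Equations for k = 0 and k = 1 (AR order 1):
  gamma(0) = phi_1 gamma(1) + c_0
  gamma(1) = phi_1 gamma(0) + c_1
Substituting the second into the first: gamma(0) (1 - phi_1^2) = c_0 + phi_1 c_1, so
  gamma(0) = (c_0 + phi_1 c_1) / (1 - phi_1^2) = (1.811 + (-0.615)(0.6)) / (1 - (-0.615)^2) = 1.442 / 0.621775 = 2.319167.
Therefore gamma(0) = 2.3192 (to 4 decimal places).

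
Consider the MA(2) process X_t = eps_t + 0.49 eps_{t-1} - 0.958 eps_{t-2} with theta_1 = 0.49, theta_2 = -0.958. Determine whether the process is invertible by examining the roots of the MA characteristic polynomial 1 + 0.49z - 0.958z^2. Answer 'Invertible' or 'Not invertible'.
\text{Not invertible}

The MA(q) characteristic polynomial is P(z) = 1 + 0.49z - 0.958z^2.
Invertibility requires all roots to lie outside the unit circle, i.e. |z| > 1 for every root.
Set 1 + (0.49) z + (-0.958) z^2 = 0, i.e. a z^2 + b z + c = 0 with a = -0.958, b = 0.49, c = 1.
Discriminant D = b^2 - 4ac = (0.49)^2 - 4*(-0.958)*1 = 0.2401 - (-3.832) = 4.0721.
D >= 0, so the roots are real: z = (-b +/- sqrt(D)) / (2a) = (-0.49 +/- 2.017944) / (-1.916).
  z_1 = (-0.49 + 2.017944) / (-1.916) = -0.7975,   |z_1| = 0.7975.
  z_2 = (-0.49 - 2.017944) / (-1.916) = 1.3089,   |z_2| = 1.3089.
Moduli of all roots: 0.7975, 1.3089.
All moduli strictly greater than 1? No.
Verdict: Not invertible.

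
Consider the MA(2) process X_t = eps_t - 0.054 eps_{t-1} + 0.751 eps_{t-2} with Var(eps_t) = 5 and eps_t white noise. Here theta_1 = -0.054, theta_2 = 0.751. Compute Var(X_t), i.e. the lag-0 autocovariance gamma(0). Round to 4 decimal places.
\gamma(0) = 7.8346

For an MA(q) process X_t = eps_t + sum_i theta_i eps_{t-i} with
Var(eps_t) = sigma^2, the variance is
  gamma(0) = sigma^2 * (1 + sum_i theta_i^2).
  sum_i theta_i^2 = (-0.054)^2 + (0.751)^2 = 0.002916 + 0.564001 = 0.566917.
  gamma(0) = 5 * (1 + 0.566917) = 5 * 1.566917 = 7.834585, which rounds to 7.8346.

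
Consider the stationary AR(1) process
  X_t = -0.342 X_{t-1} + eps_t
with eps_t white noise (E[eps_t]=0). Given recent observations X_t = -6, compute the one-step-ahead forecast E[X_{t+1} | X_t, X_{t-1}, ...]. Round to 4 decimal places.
E[X_{t+1} \mid \mathcal F_t] = 2.0520

For an AR(p) model X_t = c + sum_i phi_i X_{t-i} + eps_t, the
one-step-ahead conditional mean is
  E[X_{t+1} | X_t, ...] = c + sum_i phi_i X_{t+1-i}.
Substitute known values:
  E[X_{t+1} | ...] = (-0.342) * (-6)
                   = 2.0520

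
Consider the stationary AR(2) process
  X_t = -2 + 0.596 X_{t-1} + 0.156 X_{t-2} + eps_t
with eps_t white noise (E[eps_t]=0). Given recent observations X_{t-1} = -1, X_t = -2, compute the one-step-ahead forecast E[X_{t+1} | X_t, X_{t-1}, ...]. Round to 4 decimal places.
E[X_{t+1} \mid \mathcal F_t] = -3.3480

For an AR(p) model X_t = c + sum_i phi_i X_{t-i} + eps_t, the
one-step-ahead conditional mean is
  E[X_{t+1} | X_t, ...] = c + sum_i phi_i X_{t+1-i}.
Substitute known values:
  E[X_{t+1} | ...] = -2 + (0.596) * (-2) + (0.156) * (-1)
                   = -3.3480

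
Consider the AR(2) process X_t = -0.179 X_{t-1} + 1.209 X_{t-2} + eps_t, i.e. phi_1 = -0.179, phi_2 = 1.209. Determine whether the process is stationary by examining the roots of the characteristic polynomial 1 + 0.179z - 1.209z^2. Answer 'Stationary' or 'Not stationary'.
\text{Not stationary}

The AR(p) characteristic polynomial is P(z) = 1 + 0.179z - 1.209z^2.
Stationarity requires all roots to lie outside the unit circle, i.e. |z| > 1 for every root.
Set 1 + (0.179) z + (-1.209) z^2 = 0, i.e. a z^2 + b z + c = 0 with a = -1.209, b = 0.179, c = 1.
Discriminant D = b^2 - 4ac = (0.179)^2 - 4*(-1.209)*1 = 0.032041 - (-4.836) = 4.868041.
D >= 0, so the roots are real: z = (-b +/- sqrt(D)) / (2a) = (-0.179 +/- 2.206364) / (-2.418).
  z_1 = (-0.179 + 2.206364) / (-2.418) = -0.8384,   |z_1| = 0.8384.
  z_2 = (-0.179 - 2.206364) / (-2.418) = 0.9865,   |z_2| = 0.9865.
Moduli of all roots: 0.8384, 0.9865.
All moduli strictly greater than 1? No.
Verdict: Not stationary.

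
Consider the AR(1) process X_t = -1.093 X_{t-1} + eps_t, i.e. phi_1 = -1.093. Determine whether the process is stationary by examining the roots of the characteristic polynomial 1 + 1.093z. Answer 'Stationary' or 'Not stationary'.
\text{Not stationary}

The AR(p) characteristic polynomial is P(z) = 1 + 1.093z.
Stationarity requires all roots to lie outside the unit circle, i.e. |z| > 1 for every root.
This is linear in z: 1 + (1.093) z = 0  =>  z = -1/(1.093) = -0.914913,  |z| = 0.914913.
Moduli of all roots: 0.9149.
All moduli strictly greater than 1? No.
Verdict: Not stationary.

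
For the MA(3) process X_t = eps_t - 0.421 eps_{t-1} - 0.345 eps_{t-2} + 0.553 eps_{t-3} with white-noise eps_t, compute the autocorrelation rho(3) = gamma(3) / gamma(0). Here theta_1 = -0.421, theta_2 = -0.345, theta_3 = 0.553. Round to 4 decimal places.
\rho(3) = 0.3452

For an MA(q) process with theta_0 = 1, the autocovariance is
  gamma(k) = sigma^2 * sum_{i=0..q-k} theta_i * theta_{i+k},
and rho(k) = gamma(k) / gamma(0). Sigma^2 cancels.
  numerator   = (1)*(0.553) = 0.553.
  denominator = (1)^2 + (-0.421)^2 + (-0.345)^2 + (0.553)^2 = 1.602075.
  rho(3) = 0.553 / 1.602075 = 0.3452.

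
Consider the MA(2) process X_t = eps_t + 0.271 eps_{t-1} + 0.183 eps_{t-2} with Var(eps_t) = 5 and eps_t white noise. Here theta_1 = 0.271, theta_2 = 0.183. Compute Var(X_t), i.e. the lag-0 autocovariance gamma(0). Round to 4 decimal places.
\gamma(0) = 5.5347

For an MA(q) process X_t = eps_t + sum_i theta_i eps_{t-i} with
Var(eps_t) = sigma^2, the variance is
  gamma(0) = sigma^2 * (1 + sum_i theta_i^2).
  sum_i theta_i^2 = (0.271)^2 + (0.183)^2 = 0.073441 + 0.033489 = 0.10693.
  gamma(0) = 5 * (1 + 0.10693) = 5 * 1.10693 = 5.53465, which rounds to 5.5347.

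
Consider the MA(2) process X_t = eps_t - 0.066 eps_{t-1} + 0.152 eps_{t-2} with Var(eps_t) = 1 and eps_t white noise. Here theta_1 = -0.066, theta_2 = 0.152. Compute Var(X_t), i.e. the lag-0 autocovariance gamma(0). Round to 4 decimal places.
\gamma(0) = 1.0275

For an MA(q) process X_t = eps_t + sum_i theta_i eps_{t-i} with
Var(eps_t) = sigma^2, the variance is
  gamma(0) = sigma^2 * (1 + sum_i theta_i^2).
  sum_i theta_i^2 = (-0.066)^2 + (0.152)^2 = 0.004356 + 0.023104 = 0.02746.
  gamma(0) = 1 * (1 + 0.02746) = 1 * 1.02746 = 1.02746, which rounds to 1.0275.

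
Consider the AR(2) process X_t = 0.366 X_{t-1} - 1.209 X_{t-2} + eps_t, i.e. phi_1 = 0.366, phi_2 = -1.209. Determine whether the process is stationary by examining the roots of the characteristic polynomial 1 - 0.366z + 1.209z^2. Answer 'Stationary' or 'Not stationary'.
\text{Not stationary}

The AR(p) characteristic polynomial is P(z) = 1 - 0.366z + 1.209z^2.
Stationarity requires all roots to lie outside the unit circle, i.e. |z| > 1 for every root.
Set 1 + (-0.366) z + (1.209) z^2 = 0, i.e. a z^2 + b z + c = 0 with a = 1.209, b = -0.366, c = 1.
Discriminant D = b^2 - 4ac = (-0.366)^2 - 4*(1.209)*1 = 0.133956 - (4.836) = -4.702044.
D < 0, so the roots are the complex-conjugate pair z = (-b +/- i sqrt(-D)) / (2a) = 0.1514 +/- 0.8968i.
For a conjugate pair |z|^2 = z * conj(z) = (product of roots) = c/a = 1/(1.209) = 0.82713, so |z| = sqrt(0.82713) = 0.9095 for both roots.
Moduli of all roots: 0.9095, 0.9095.
All moduli strictly greater than 1? No.
Verdict: Not stationary.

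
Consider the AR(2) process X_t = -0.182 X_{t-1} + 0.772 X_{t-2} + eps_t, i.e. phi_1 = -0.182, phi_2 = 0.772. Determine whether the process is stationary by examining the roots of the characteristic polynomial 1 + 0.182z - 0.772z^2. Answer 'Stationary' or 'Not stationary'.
\text{Stationary}

The AR(p) characteristic polynomial is P(z) = 1 + 0.182z - 0.772z^2.
Stationarity requires all roots to lie outside the unit circle, i.e. |z| > 1 for every root.
Set 1 + (0.182) z + (-0.772) z^2 = 0, i.e. a z^2 + b z + c = 0 with a = -0.772, b = 0.182, c = 1.
Discriminant D = b^2 - 4ac = (0.182)^2 - 4*(-0.772)*1 = 0.033124 - (-3.088) = 3.121124.
D >= 0, so the roots are real: z = (-b +/- sqrt(D)) / (2a) = (-0.182 +/- 1.76667) / (-1.544).
  z_1 = (-0.182 + 1.76667) / (-1.544) = -1.0263,   |z_1| = 1.0263.
  z_2 = (-0.182 - 1.76667) / (-1.544) = 1.2621,   |z_2| = 1.2621.
Moduli of all roots: 1.0263, 1.2621.
All moduli strictly greater than 1? Yes.
Verdict: Stationary.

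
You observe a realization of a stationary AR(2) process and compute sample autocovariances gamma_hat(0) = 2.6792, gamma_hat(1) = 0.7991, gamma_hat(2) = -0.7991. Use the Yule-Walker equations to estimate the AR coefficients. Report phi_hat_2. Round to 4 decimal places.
\hat\phi_{2} = -0.4250

The Yule-Walker equations for an AR(p) process read, in matrix form,
  Gamma_p phi = r_p,   with   (Gamma_p)_{ij} = gamma(|i - j|),
                       (r_p)_i = gamma(i),   i,j = 1..p.
Substitute the sample gammas (Toeplitz matrix and right-hand side of size 2):
  Gamma_p = [[2.6792, 0.7991], [0.7991, 2.6792]]
  r_p     = [0.7991, -0.7991]
Written out:
  2.6792 phi_1 + 0.7991 phi_2 = 0.7991
  0.7991 phi_1 + 2.6792 phi_2 = -0.7991
Solve by Cramer's rule:
  det = gamma(0)^2 - gamma(1)^2 = (2.6792)^2 - (0.7991)^2 = 7.17811264 - 0.63856081 = 6.53955183
  phi_hat_1 = [gamma(1) gamma(0) - gamma(1) gamma(2)] / det = [(0.7991)(2.6792) - (0.7991)(-0.7991)] / 6.53955183 = 2.77950953 / 6.53955183 = 0.425
  phi_hat_2 = [gamma(0) gamma(2) - gamma(1)^2] / det = [(2.6792)(-0.7991) - (0.7991)^2] / 6.53955183 = -2.77950953 / 6.53955183 = -0.425
So phi_hat = [0.4250, -0.4250].
Therefore phi_hat_2 = -0.4250.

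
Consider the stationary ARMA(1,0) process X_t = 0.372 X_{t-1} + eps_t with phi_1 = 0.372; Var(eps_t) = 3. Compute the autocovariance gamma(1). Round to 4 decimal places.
\gamma(1) = 1.2952

Multiply the model equation by X_{t-k} and take expectations. With theta_0 = psi_0 = 1 and psi_j the MA(infinity) weights, this gives
  gamma(k) - sum_i phi_i gamma(k-i) = c_k,
  c_k = sigma^2 * sum_{j=k..q} theta_j psi_{j-k}   (c_k = 0 for k > q),
using gamma(-m) = gamma(m).
Pure AR (q = 0): c_0 = sigma^2 = 3, c_k = 0 for k >= 1.
Equations for k = 0 and k = 1 (AR order 1):
  gamma(0) = phi_1 gamma(1) + c_0
  gamma(1) = phi_1 gamma(0) + c_1
Substituting the second into the first: gamma(0) (1 - phi_1^2) = c_0 + phi_1 c_1, so
  gamma(0) = c_0 / (1 - phi_1^2) = 3 / (1 - (0.372)^2) = 3 / 0.861616 = 3.481829.
  gamma(1) = phi_1 gamma(0) = (0.372)(3.481829) = 1.295241.
Therefore gamma(1) = 1.2952 (to 4 decimal places).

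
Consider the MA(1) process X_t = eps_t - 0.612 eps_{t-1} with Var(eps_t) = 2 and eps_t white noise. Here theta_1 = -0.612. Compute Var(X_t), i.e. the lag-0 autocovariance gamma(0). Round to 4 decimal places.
\gamma(0) = 2.7491

For an MA(q) process X_t = eps_t + sum_i theta_i eps_{t-i} with
Var(eps_t) = sigma^2, the variance is
  gamma(0) = sigma^2 * (1 + sum_i theta_i^2).
  sum_i theta_i^2 = (-0.612)^2 = 0.374544.
  gamma(0) = 2 * (1 + 0.374544) = 2 * 1.374544 = 2.749088, which rounds to 2.7491.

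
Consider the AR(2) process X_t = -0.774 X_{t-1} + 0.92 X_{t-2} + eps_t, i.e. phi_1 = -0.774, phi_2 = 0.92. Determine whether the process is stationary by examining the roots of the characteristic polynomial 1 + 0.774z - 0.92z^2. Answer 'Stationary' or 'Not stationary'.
\text{Not stationary}

The AR(p) characteristic polynomial is P(z) = 1 + 0.774z - 0.92z^2.
Stationarity requires all roots to lie outside the unit circle, i.e. |z| > 1 for every root.
Set 1 + (0.774) z + (-0.92) z^2 = 0, i.e. a z^2 + b z + c = 0 with a = -0.92, b = 0.774, c = 1.
Discriminant D = b^2 - 4ac = (0.774)^2 - 4*(-0.92)*1 = 0.599076 - (-3.68) = 4.279076.
D >= 0, so the roots are real: z = (-b +/- sqrt(D)) / (2a) = (-0.774 +/- 2.068593) / (-1.84).
  z_1 = (-0.774 + 2.068593) / (-1.84) = -0.7036,   |z_1| = 0.7036.
  z_2 = (-0.774 - 2.068593) / (-1.84) = 1.5449,   |z_2| = 1.5449.
Moduli of all roots: 0.7036, 1.5449.
All moduli strictly greater than 1? No.
Verdict: Not stationary.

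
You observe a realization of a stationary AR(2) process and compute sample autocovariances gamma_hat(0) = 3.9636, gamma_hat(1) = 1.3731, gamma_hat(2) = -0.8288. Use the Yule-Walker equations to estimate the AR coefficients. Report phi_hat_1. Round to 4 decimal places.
\hat\phi_{1} = 0.4760

The Yule-Walker equations for an AR(p) process read, in matrix form,
  Gamma_p phi = r_p,   with   (Gamma_p)_{ij} = gamma(|i - j|),
                       (r_p)_i = gamma(i),   i,j = 1..p.
Substitute the sample gammas (Toeplitz matrix and right-hand side of size 2):
  Gamma_p = [[3.9636, 1.3731], [1.3731, 3.9636]]
  r_p     = [1.3731, -0.8288]
Written out:
  3.9636 phi_1 + 1.3731 phi_2 = 1.3731
  1.3731 phi_1 + 3.9636 phi_2 = -0.8288
Solve by Cramer's rule:
  det = gamma(0)^2 - gamma(1)^2 = (3.9636)^2 - (1.3731)^2 = 15.71012496 - 1.88540361 = 13.82472135
  phi_hat_1 = [gamma(1) gamma(0) - gamma(1) gamma(2)] / det = [(1.3731)(3.9636) - (1.3731)(-0.8288)] / 13.82472135 = 6.58044444 / 13.82472135 = 0.476
  phi_hat_2 = [gamma(0) gamma(2) - gamma(1)^2] / det = [(3.9636)(-0.8288) - (1.3731)^2] / 13.82472135 = -5.17043529 / 13.82472135 = -0.374
So phi_hat = [0.4760, -0.3740].
Therefore phi_hat_1 = 0.4760.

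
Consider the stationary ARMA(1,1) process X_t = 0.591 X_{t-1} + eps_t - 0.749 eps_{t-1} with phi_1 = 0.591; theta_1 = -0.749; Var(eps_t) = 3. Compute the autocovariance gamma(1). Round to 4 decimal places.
\gamma(1) = -0.4060

Multiply the model equation by X_{t-k} and take expectations. With theta_0 = psi_0 = 1 and psi_j the MA(infinity) weights, this gives
  gamma(k) - sum_i phi_i gamma(k-i) = c_k,
  c_k = sigma^2 * sum_{j=k..q} theta_j psi_{j-k}   (c_k = 0 for k > q),
using gamma(-m) = gamma(m).
psi-weights needed (psi_j = theta_j + sum_i phi_i psi_{j-i}):
  psi_1 = theta_1 + phi_1 = -0.749 + (0.591) = -0.158
Right-hand sides:
  c_0 = sigma^2 (1 + theta_1 psi_1) = 3 * (1 + (-0.749)(-0.158)) = 3 * 1.118342 = 3.355026
  c_1 = sigma^2 theta_1 = 3 * (-0.749) = -2.247
  c_2 = 0
Equations for k = 0 and k = 1 (AR order 1):
  gamma(0) = phi_1 gamma(1) + c_0
  gamma(1) = phi_1 gamma(0) + c_1
Substituting the second into the first: gamma(0) (1 - phi_1^2) = c_0 + phi_1 c_1, so
  gamma(0) = (c_0 + phi_1 c_1) / (1 - phi_1^2) = (3.355026 + (0.591)(-2.247)) / (1 - (0.591)^2) = 2.027049 / 0.650719 = 3.115091.
  gamma(1) = phi_1 gamma(0) + c_1 = (0.591)(3.115091) + (-2.247) = -0.405981.
Therefore gamma(1) = -0.4060 (to 4 decimal places).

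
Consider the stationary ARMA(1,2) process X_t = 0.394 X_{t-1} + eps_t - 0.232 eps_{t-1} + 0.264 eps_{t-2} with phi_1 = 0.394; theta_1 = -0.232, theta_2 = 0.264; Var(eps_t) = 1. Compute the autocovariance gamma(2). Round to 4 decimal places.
\gamma(2) = 0.3685

Multiply the model equation by X_{t-k} and take expectations. With theta_0 = psi_0 = 1 and psi_j the MA(infinity) weights, this gives
  gamma(k) - sum_i phi_i gamma(k-i) = c_k,
  c_k = sigma^2 * sum_{j=k..q} theta_j psi_{j-k}   (c_k = 0 for k > q),
using gamma(-m) = gamma(m).
psi-weights needed (psi_j = theta_j + sum_i phi_i psi_{j-i}):
  psi_1 = theta_1 + phi_1 = -0.232 + (0.394) = 0.162
  psi_2 = theta_2 + phi_1 psi_1 = 0.264 + (0.394)(0.162) = 0.327828
Right-hand sides:
  c_0 = sigma^2 (1 + theta_1 psi_1 + theta_2 psi_2) = 1 * (1 + (-0.232)(0.162) + (0.264)(0.327828)) = 1 * 1.048963 = 1.048963
  c_1 = sigma^2 (theta_1 + theta_2 psi_1) = 1 * (-0.232 + (0.264)(0.162)) = -0.189232
  c_2 = sigma^2 theta_2 = 1 * (0.264) = 0.264
Equations for k = 0 and k = 1 (AR order 1):
  gamma(0) = phi_1 gamma(1) + c_0
  gamma(1) = phi_1 gamma(0) + c_1
Substituting the second into the first: gamma(0) (1 - phi_1^2) = c_0 + phi_1 c_1, so
  gamma(0) = (c_0 + phi_1 c_1) / (1 - phi_1^2) = (1.048963 + (0.394)(-0.189232)) / (1 - (0.394)^2) = 0.974405 / 0.844764 = 1.153464.
  gamma(1) = phi_1 gamma(0) + c_1 = (0.394)(1.153464) + (-0.189232) = 0.265233.
For k = 2: gamma(2) = phi_1 gamma(1) + c_2
  = (0.394)(0.265233) + (0.264) = 0.368502.
Therefore gamma(2) = 0.3685 (to 4 decimal places).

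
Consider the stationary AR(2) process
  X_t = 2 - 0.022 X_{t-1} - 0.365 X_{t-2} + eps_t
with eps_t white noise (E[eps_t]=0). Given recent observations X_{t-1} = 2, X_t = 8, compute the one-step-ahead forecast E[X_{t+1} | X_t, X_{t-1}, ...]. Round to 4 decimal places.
E[X_{t+1} \mid \mathcal F_t] = 1.0940

For an AR(p) model X_t = c + sum_i phi_i X_{t-i} + eps_t, the
one-step-ahead conditional mean is
  E[X_{t+1} | X_t, ...] = c + sum_i phi_i X_{t+1-i}.
Substitute known values:
  E[X_{t+1} | ...] = 2 + (-0.022) * (8) + (-0.365) * (2)
                   = 1.0940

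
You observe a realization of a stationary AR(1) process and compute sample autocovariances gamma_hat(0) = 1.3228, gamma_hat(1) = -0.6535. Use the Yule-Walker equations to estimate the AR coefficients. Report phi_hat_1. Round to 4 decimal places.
\hat\phi_{1} = -0.4940

The Yule-Walker equations for an AR(p) process read, in matrix form,
  Gamma_p phi = r_p,   with   (Gamma_p)_{ij} = gamma(|i - j|),
                       (r_p)_i = gamma(i),   i,j = 1..p.
Substitute the sample gammas (Toeplitz matrix and right-hand side of size 1):
  Gamma_p = [[1.3228]]
  r_p     = [-0.6535]
With p = 1 this is the single equation gamma(0) phi_1 = gamma(1):
  phi_hat_1 = gamma(1) / gamma(0) = -0.6535 / 1.3228 = -0.4940.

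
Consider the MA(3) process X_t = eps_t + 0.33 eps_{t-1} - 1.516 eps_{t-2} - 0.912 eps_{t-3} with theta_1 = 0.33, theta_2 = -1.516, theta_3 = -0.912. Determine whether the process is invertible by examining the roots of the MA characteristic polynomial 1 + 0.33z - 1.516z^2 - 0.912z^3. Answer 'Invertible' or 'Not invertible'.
\text{Not invertible}

The MA(q) characteristic polynomial is P(z) = 1 + 0.33z - 1.516z^2 - 0.912z^3.
Invertibility requires all roots to lie outside the unit circle, i.e. |z| > 1 for every root.
Degree 3: look for a simple real root z0 first, then factor out (1 - z/z0) and solve the remaining quadratic.
Testing z0 = -1.25: P(-1.25) = 1 + (0.33)(-1.25) + (-1.516)(-1.25)^2 + (-0.912)(-1.25)^3
  = 1 + (-0.4125) + (-2.36875) + (1.78125) = 0.  So z_0 = -1.25 is a root, |z_0| = 1.25.
Divide out the factor (1 + 0.8 z) = (1 - z/z0) (since 1/z0 = -0.8):
  P(z) = (1 + 0.8 z)(1 + (-0.47) z + (-1.14) z^2)
  [check: z-coef -0.47 - (-0.8) = 0.33; z^2-coef -1.14 - (-0.8)(-0.47) = -1.516; z^3-coef -(-0.8)(-1.14) = -0.912.]
Remaining roots from the quadratic factor 1 + (-0.47) z + (-1.14) z^2:
  Set 1 + (-0.47) z + (-1.14) z^2 = 0, i.e. a z^2 + b z + c = 0 with a = -1.14, b = -0.47, c = 1.
  Discriminant D = b^2 - 4ac = (-0.47)^2 - 4*(-1.14)*1 = 0.2209 - (-4.56) = 4.7809.
  D >= 0, so the roots are real: z = (-b +/- sqrt(D)) / (2a) = (0.47 +/- 2.186527) / (-2.28).
    z_1 = (0.47 + 2.186527) / (-2.28) = -1.1651,   |z_1| = 1.1651.
    z_2 = (0.47 - 2.186527) / (-2.28) = 0.7529,   |z_2| = 0.7529.
Moduli of all roots: 1.2500, 1.1651, 0.7529.
All moduli strictly greater than 1? No.
Verdict: Not invertible.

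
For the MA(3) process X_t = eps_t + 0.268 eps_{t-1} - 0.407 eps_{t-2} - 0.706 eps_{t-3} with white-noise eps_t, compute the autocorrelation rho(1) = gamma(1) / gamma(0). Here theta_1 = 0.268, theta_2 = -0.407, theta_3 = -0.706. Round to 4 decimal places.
\rho(1) = 0.2571

For an MA(q) process with theta_0 = 1, the autocovariance is
  gamma(k) = sigma^2 * sum_{i=0..q-k} theta_i * theta_{i+k},
and rho(k) = gamma(k) / gamma(0). Sigma^2 cancels.
  numerator   = (1)*(0.268) + (0.268)*(-0.407) + (-0.407)*(-0.706) = 0.446266.
  denominator = (1)^2 + (0.268)^2 + (-0.407)^2 + (-0.706)^2 = 1.735909.
  rho(1) = 0.446266 / 1.735909 = 0.2571.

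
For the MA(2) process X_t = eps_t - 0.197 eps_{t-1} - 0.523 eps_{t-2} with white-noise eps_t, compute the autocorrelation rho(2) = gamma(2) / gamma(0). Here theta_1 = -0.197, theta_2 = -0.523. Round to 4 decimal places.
\rho(2) = -0.3985

For an MA(q) process with theta_0 = 1, the autocovariance is
  gamma(k) = sigma^2 * sum_{i=0..q-k} theta_i * theta_{i+k},
and rho(k) = gamma(k) / gamma(0). Sigma^2 cancels.
  numerator   = (1)*(-0.523) = -0.523.
  denominator = (1)^2 + (-0.197)^2 + (-0.523)^2 = 1.312338.
  rho(2) = -0.523 / 1.312338 = -0.3985.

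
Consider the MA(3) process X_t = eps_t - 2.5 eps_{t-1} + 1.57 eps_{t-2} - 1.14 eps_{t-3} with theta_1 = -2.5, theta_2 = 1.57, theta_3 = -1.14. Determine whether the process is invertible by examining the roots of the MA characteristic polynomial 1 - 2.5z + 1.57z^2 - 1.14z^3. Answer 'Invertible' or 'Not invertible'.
\text{Not invertible}

The MA(q) characteristic polynomial is P(z) = 1 - 2.5z + 1.57z^2 - 1.14z^3.
Invertibility requires all roots to lie outside the unit circle, i.e. |z| > 1 for every root.
Degree 3: look for a simple real root z0 first, then factor out (1 - z/z0) and solve the remaining quadratic.
Testing z0 = 0.5: P(0.5) = 1 + (-2.5)(0.5) + (1.57)(0.5)^2 + (-1.14)(0.5)^3
  = 1 + (-1.25) + (0.3925) + (-0.1425) = 0.  So z_0 = 0.5 is a root, |z_0| = 0.5.
Divide out the factor (1 - 2 z) = (1 - z/z0) (since 1/z0 = 2):
  P(z) = (1 - 2 z)(1 + (-0.5) z + (0.57) z^2)
  [check: z-coef -0.5 - (2) = -2.5; z^2-coef 0.57 - (2)(-0.5) = 1.57; z^3-coef -(2)(0.57) = -1.14.]
Remaining roots from the quadratic factor 1 + (-0.5) z + (0.57) z^2:
  Set 1 + (-0.5) z + (0.57) z^2 = 0, i.e. a z^2 + b z + c = 0 with a = 0.57, b = -0.5, c = 1.
  Discriminant D = b^2 - 4ac = (-0.5)^2 - 4*(0.57)*1 = 0.25 - (2.28) = -2.03.
  D < 0, so the roots are the complex-conjugate pair z = (-b +/- i sqrt(-D)) / (2a) = 0.4386 +/- 1.2498i.
  For a conjugate pair |z|^2 = z * conj(z) = (product of roots) = c/a = 1/(0.57) = 1.754386, so |z| = sqrt(1.754386) = 1.3245 for both roots.
Moduli of all roots: 0.5000, 1.3245, 1.3245.
All moduli strictly greater than 1? No.
Verdict: Not invertible.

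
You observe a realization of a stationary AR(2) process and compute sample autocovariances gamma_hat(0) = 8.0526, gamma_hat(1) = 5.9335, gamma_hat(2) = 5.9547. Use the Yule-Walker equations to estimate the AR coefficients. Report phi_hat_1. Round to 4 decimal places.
\hat\phi_{1} = 0.4200

The Yule-Walker equations for an AR(p) process read, in matrix form,
  Gamma_p phi = r_p,   with   (Gamma_p)_{ij} = gamma(|i - j|),
                       (r_p)_i = gamma(i),   i,j = 1..p.
Substitute the sample gammas (Toeplitz matrix and right-hand side of size 2):
  Gamma_p = [[8.0526, 5.9335], [5.9335, 8.0526]]
  r_p     = [5.9335, 5.9547]
Written out:
  8.0526 phi_1 + 5.9335 phi_2 = 5.9335
  5.9335 phi_1 + 8.0526 phi_2 = 5.9547
Solve by Cramer's rule:
  det = gamma(0)^2 - gamma(1)^2 = (8.0526)^2 - (5.9335)^2 = 64.84436676 - 35.20642225 = 29.63794451
  phi_hat_1 = [gamma(1) gamma(0) - gamma(1) gamma(2)] / det = [(5.9335)(8.0526) - (5.9335)(5.9547)] / 29.63794451 = 12.44788965 / 29.63794451 = 0.42
  phi_hat_2 = [gamma(0) gamma(2) - gamma(1)^2] / det = [(8.0526)(5.9547) - (5.9335)^2] / 29.63794451 = 12.74439497 / 29.63794451 = 0.43
So phi_hat = [0.4200, 0.4300].
Therefore phi_hat_1 = 0.4200.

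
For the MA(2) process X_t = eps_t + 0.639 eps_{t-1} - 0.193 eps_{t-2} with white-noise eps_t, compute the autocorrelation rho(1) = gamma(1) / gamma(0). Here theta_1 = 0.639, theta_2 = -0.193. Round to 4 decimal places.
\rho(1) = 0.3567

For an MA(q) process with theta_0 = 1, the autocovariance is
  gamma(k) = sigma^2 * sum_{i=0..q-k} theta_i * theta_{i+k},
and rho(k) = gamma(k) / gamma(0). Sigma^2 cancels.
  numerator   = (1)*(0.639) + (0.639)*(-0.193) = 0.515673.
  denominator = (1)^2 + (0.639)^2 + (-0.193)^2 = 1.44557.
  rho(1) = 0.515673 / 1.44557 = 0.3567.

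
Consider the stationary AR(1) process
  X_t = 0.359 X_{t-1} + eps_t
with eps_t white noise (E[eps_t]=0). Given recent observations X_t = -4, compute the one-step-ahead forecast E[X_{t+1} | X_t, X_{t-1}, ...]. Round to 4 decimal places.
E[X_{t+1} \mid \mathcal F_t] = -1.4360

For an AR(p) model X_t = c + sum_i phi_i X_{t-i} + eps_t, the
one-step-ahead conditional mean is
  E[X_{t+1} | X_t, ...] = c + sum_i phi_i X_{t+1-i}.
Substitute known values:
  E[X_{t+1} | ...] = (0.359) * (-4)
                   = -1.4360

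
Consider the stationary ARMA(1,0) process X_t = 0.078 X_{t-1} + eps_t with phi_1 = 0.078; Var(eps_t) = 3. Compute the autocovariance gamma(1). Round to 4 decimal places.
\gamma(1) = 0.2354

Multiply the model equation by X_{t-k} and take expectations. With theta_0 = psi_0 = 1 and psi_j the MA(infinity) weights, this gives
  gamma(k) - sum_i phi_i gamma(k-i) = c_k,
  c_k = sigma^2 * sum_{j=k..q} theta_j psi_{j-k}   (c_k = 0 for k > q),
using gamma(-m) = gamma(m).
Pure AR (q = 0): c_0 = sigma^2 = 3, c_k = 0 for k >= 1.
Equations for k = 0 and k = 1 (AR order 1):
  gamma(0) = phi_1 gamma(1) + c_0
  gamma(1) = phi_1 gamma(0) + c_1
Substituting the second into the first: gamma(0) (1 - phi_1^2) = c_0 + phi_1 c_1, so
  gamma(0) = c_0 / (1 - phi_1^2) = 3 / (1 - (0.078)^2) = 3 / 0.993916 = 3.018364.
  gamma(1) = phi_1 gamma(0) = (0.078)(3.018364) = 0.235432.
Therefore gamma(1) = 0.2354 (to 4 decimal places).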